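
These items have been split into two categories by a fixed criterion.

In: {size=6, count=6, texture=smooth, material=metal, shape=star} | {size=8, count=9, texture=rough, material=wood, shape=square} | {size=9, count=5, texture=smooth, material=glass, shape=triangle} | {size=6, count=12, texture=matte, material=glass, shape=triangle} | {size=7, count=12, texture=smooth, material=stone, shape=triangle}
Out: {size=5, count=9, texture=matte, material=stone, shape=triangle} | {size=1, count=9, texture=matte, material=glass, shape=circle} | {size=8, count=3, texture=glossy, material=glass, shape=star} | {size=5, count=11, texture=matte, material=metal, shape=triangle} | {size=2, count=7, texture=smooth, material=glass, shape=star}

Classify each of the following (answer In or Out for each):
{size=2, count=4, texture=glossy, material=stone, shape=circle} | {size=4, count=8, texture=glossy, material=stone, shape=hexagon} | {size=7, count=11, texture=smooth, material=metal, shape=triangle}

Out, Out, In

'In' ⟺ size ≥ 6 AND count ≥ 5.
Out: {size=2, count=4, texture=glossy, material=stone, shape=circle}, since size = 2, count = 4. Out: {size=4, count=8, texture=glossy, material=stone, shape=hexagon}, since size = 4, count = 8. In: {size=7, count=11, texture=smooth, material=metal, shape=triangle}, since size = 7, count = 11.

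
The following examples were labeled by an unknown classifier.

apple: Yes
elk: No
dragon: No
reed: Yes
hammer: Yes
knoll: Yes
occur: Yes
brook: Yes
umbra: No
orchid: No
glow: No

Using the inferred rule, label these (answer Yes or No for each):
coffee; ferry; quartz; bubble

Yes, Yes, No, Yes

The classifier is using: has a double letter.
Yes: coffee, since 'ff' doubled. Yes: ferry, since 'rr' doubled. No: quartz, since no doubled letter. Yes: bubble, since 'bb' doubled.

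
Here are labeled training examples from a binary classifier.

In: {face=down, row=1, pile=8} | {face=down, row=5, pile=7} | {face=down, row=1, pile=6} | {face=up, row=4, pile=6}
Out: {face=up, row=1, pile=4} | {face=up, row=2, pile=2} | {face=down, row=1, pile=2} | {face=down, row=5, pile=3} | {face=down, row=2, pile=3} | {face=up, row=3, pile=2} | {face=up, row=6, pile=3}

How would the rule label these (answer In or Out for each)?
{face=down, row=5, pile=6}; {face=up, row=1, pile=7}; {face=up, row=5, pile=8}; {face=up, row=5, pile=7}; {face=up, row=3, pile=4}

In, In, In, In, Out

All 'In' examples share one property — pile ≥ 6 — and every 'Out' example lacks it.
{face=down, row=5, pile=6}: pile = 6 — fits, so In. {face=up, row=1, pile=7}: pile = 7 — fits, so In. {face=up, row=5, pile=8}: pile = 8 — fits, so In. {face=up, row=5, pile=7}: pile = 7 — fits, so In. {face=up, row=3, pile=4}: pile = 4 — fails this test, so Out.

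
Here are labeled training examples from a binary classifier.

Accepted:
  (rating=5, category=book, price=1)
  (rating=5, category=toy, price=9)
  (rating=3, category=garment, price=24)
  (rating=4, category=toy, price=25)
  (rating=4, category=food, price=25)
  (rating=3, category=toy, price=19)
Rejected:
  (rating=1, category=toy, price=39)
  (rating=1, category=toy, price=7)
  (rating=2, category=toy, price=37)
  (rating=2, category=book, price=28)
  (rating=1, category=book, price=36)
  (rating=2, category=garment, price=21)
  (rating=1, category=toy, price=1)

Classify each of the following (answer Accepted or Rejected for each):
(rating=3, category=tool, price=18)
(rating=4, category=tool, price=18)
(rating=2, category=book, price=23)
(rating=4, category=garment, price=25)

Accepted, Accepted, Rejected, Accepted

'Accepted' ⟺ rating ≥ 3.
(rating=3, category=tool, price=18): rating = 3 — fits, so Accepted. (rating=4, category=tool, price=18): rating = 4 — fits, so Accepted. (rating=2, category=book, price=23): rating = 2 — fails this test, so Rejected. (rating=4, category=garment, price=25): rating = 4 — fits, so Accepted.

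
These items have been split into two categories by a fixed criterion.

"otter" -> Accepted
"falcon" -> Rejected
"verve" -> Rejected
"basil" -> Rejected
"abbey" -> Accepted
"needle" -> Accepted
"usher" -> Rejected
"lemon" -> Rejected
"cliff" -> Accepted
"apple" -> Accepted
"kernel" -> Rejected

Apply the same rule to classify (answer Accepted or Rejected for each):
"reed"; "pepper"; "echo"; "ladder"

The distinguishing property — has a double letter — holds for all the 'Accepted' cases and none of the 'Rejected' cases.
"reed": 'ee' doubled, matches → Accepted.
"pepper": 'pp' doubled, matches → Accepted.
"echo": no doubled letter, does not fit → Rejected.
"ladder": 'dd' doubled, matches → Accepted.

Accepted, Accepted, Rejected, Accepted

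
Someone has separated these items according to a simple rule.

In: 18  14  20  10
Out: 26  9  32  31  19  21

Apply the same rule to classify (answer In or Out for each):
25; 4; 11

A rule that fits every label: even AND at most 20 — true of each 'In' example, false of each 'Out' one.
25: 25 is odd, 25 > 20 — does not satisfy this, so Out. 4: 4 is even, 4 ≤ 20 — has this property, so In. 11: 11 is odd, 11 ≤ 20 — does not satisfy this, so Out.

Out, In, Out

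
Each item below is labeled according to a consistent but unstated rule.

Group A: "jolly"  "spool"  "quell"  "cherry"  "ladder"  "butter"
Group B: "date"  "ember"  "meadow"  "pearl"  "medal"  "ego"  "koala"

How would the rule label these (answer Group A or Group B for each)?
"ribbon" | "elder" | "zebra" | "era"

Group A, Group B, Group B, Group B

Rule: has a double letter. This holds for each 'Group A' example and fails for each 'Group B' one.
"ribbon": Group A ('bb' doubled). "elder": Group B (no doubled letter). "zebra": Group B (no doubled letter). "era": Group B (no doubled letter).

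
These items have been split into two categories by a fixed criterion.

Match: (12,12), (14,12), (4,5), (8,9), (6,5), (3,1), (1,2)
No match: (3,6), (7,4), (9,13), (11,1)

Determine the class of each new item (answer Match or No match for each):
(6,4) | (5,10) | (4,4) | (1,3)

The classifier is using: |first − second| ≤ 2.
(6,4): Match (|6−4| = 2).
(5,10): No match (|5−10| = 5).
(4,4): Match (|4−4| = 0).
(1,3): Match (|1−3| = 2).

Match, No match, Match, Match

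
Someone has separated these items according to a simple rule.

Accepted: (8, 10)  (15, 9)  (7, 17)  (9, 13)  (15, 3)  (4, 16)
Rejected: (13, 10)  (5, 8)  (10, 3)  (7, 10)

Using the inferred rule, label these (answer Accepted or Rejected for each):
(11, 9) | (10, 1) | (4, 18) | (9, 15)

Accepted, Rejected, Accepted, Accepted

Rule: sum is even. This holds for each 'Accepted' example and fails for each 'Rejected' one.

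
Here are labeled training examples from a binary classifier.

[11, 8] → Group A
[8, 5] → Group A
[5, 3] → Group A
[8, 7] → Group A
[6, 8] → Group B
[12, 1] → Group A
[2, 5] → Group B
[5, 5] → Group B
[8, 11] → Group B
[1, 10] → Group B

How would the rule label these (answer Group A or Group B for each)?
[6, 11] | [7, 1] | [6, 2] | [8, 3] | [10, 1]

Group B, Group A, Group A, Group A, Group A

One predicate separates the groups cleanly: first > second.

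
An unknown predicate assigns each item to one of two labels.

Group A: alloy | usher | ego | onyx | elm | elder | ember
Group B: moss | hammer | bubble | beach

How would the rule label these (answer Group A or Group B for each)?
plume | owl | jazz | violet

Group B, Group A, Group B, Group B

The pattern is that an item is 'Group A' exactly when: starts with a vowel.
plume: starts with 'p', fails the rule → Group B.
owl: starts with 'o', passes → Group A.
jazz: starts with 'j', fails the rule → Group B.
violet: starts with 'v', fails the rule → Group B.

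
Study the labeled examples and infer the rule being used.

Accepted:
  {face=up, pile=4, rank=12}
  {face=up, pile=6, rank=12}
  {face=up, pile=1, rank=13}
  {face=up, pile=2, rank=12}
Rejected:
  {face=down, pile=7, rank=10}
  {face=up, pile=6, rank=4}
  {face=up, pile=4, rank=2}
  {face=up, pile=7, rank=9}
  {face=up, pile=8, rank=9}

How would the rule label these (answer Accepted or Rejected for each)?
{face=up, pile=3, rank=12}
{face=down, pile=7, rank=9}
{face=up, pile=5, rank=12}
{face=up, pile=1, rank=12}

Rule: rank ≥ 12. This holds for each 'Accepted' example and fails for each 'Rejected' one.

Accepted, Rejected, Accepted, Accepted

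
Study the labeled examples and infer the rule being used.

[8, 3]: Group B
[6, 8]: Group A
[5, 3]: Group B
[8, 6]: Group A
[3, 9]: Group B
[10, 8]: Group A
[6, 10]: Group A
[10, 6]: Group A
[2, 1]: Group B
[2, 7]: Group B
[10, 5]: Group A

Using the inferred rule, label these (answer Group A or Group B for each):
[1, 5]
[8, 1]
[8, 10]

Group B, Group B, Group A

A rule that fits every label: sum ≥ 14 — true of each 'Group A' example, false of each 'Group B' one.
Group B: [1, 5], since 1+5 = 6.
Group B: [8, 1], since 8+1 = 9.
Group A: [8, 10], since 8+10 = 18.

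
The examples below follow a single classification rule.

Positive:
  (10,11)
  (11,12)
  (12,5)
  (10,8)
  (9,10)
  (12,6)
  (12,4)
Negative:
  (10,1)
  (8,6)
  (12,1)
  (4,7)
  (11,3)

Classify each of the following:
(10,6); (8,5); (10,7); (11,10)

The classifier is using: sum ≥ 16.
(10,6): Positive (10+6 = 16).
(8,5): Negative (8+5 = 13).
(10,7): Positive (10+7 = 17).
(11,10): Positive (11+10 = 21).

Positive, Negative, Positive, Positive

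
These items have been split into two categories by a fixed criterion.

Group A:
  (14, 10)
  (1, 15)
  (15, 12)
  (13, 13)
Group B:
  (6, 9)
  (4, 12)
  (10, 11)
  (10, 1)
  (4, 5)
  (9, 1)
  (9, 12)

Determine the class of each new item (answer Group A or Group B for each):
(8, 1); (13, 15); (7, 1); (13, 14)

Group B, Group A, Group B, Group A

The rule appears to be: max ≥ 13.
(8, 1) → max 8 → Group B. (13, 15) → max 15 → Group A. (7, 1) → max 7 → Group B. (13, 14) → max 14 → Group A.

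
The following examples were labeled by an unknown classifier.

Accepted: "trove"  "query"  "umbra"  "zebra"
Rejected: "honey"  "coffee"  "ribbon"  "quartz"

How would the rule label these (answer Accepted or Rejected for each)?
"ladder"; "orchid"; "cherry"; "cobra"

The classifier is using: odd length AND contains 'r'.
"ladder": Rejected (length 6, has 'r').
"orchid": Rejected (length 6, has 'r').
"cherry": Rejected (length 6, has 'r').
"cobra": Accepted (length 5, has 'r').

Rejected, Rejected, Rejected, Accepted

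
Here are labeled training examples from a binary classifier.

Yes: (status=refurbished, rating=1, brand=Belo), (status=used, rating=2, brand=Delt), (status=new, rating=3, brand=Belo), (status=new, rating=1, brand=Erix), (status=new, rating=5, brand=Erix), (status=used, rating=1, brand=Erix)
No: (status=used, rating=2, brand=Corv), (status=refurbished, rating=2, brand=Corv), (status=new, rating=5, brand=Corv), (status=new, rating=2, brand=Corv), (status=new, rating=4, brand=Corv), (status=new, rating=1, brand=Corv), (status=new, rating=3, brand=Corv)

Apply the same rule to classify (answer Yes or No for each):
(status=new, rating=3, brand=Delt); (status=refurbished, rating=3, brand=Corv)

The simplest hypothesis consistent with all the labels is: brand is not Corv.
(status=new, rating=3, brand=Delt): brand is Delt, has this property → Yes.
(status=refurbished, rating=3, brand=Corv): brand is Corv, doesn't match → No.

Yes, No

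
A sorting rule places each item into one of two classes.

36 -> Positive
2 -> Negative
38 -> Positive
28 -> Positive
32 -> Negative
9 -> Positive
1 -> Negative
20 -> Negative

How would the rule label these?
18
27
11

Positive, Positive, Negative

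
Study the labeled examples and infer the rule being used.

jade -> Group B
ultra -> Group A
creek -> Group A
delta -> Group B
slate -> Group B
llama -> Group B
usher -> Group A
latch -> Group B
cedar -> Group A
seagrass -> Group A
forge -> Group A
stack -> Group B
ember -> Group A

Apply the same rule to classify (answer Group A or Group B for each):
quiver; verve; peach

Group A, Group A, Group B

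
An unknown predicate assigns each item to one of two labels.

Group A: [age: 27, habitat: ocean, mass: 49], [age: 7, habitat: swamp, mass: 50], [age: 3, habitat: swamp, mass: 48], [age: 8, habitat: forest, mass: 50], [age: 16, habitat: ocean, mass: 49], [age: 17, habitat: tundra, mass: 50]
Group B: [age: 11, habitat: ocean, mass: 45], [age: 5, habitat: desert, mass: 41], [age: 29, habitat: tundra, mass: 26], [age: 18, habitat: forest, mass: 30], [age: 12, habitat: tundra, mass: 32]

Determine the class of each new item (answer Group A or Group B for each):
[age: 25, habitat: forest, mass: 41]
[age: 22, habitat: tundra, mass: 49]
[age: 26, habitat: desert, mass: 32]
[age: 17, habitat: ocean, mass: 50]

Group B, Group A, Group B, Group A

Rule: mass ≥ 48. This holds for each 'Group A' example and fails for each 'Group B' one.
[age: 25, habitat: forest, mass: 41]: Group B (mass = 41). [age: 22, habitat: tundra, mass: 49]: Group A (mass = 49). [age: 26, habitat: desert, mass: 32]: Group B (mass = 32). [age: 17, habitat: ocean, mass: 50]: Group A (mass = 50).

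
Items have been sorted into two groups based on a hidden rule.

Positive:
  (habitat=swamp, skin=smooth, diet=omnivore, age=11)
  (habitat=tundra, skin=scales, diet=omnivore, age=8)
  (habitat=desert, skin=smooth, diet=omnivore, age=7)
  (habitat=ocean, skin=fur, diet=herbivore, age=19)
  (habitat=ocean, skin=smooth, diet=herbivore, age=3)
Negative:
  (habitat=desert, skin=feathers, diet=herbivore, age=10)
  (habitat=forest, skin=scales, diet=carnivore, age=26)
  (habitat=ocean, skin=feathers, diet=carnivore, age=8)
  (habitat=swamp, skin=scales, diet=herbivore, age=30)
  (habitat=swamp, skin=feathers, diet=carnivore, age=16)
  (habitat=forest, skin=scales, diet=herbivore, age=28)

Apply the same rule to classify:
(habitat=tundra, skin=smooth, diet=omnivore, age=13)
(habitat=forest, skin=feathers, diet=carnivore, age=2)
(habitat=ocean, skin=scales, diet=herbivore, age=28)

Positive, Negative, Negative

The classifier is using: diet is omnivore OR age is odd.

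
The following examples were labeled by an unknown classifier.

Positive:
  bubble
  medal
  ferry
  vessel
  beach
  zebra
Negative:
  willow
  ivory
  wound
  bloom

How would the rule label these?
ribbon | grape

Negative, Positive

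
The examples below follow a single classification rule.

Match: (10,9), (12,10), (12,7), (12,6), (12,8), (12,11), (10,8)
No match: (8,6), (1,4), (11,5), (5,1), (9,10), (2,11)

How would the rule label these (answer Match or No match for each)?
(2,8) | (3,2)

The rule appears to be: sum ≥ 16 AND first is even.
(2,8) → 2+8 = 10, first 2 → No match. (3,2) → 3+2 = 5, first 3 → No match.

No match, No match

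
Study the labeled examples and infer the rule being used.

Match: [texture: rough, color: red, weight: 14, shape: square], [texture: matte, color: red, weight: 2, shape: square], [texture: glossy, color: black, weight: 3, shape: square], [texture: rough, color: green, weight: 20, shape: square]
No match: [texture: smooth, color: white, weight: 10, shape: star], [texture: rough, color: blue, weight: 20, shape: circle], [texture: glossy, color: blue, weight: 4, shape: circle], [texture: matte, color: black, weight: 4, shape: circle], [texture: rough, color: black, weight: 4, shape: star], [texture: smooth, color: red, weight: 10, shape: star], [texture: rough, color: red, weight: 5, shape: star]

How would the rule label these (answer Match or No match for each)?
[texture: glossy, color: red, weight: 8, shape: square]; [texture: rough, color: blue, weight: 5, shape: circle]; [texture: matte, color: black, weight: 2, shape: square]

Match, No match, Match

'Match' ⟺ shape is square.
Match: [texture: glossy, color: red, weight: 8, shape: square], since shape is square.
No match: [texture: rough, color: blue, weight: 5, shape: circle], since shape is circle.
Match: [texture: matte, color: black, weight: 2, shape: square], since shape is square.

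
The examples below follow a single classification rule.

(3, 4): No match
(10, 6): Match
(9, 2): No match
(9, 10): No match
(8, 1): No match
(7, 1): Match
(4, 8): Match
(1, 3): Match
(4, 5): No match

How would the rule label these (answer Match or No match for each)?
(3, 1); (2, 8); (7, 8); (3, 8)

The classifier is using: sum is even.
(3, 1): 3+1 = 4 — qualifies, so Match. (2, 8): 2+8 = 10 — qualifies, so Match. (7, 8): 7+8 = 15 — doesn't qualify, so No match. (3, 8): 3+8 = 11 — doesn't qualify, so No match.

Match, Match, No match, No match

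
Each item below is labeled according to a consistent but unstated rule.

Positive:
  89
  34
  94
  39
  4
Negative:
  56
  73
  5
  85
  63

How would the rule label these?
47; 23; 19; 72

The classifier is using: ≡ 4 (mod 5).
47: 47 mod 5 = 2 — doesn't match, so Negative. 23: 23 mod 5 = 3 — doesn't match, so Negative. 19: 19 mod 5 = 4 — meets the rule, so Positive. 72: 72 mod 5 = 2 — doesn't match, so Negative.

Negative, Negative, Positive, Negative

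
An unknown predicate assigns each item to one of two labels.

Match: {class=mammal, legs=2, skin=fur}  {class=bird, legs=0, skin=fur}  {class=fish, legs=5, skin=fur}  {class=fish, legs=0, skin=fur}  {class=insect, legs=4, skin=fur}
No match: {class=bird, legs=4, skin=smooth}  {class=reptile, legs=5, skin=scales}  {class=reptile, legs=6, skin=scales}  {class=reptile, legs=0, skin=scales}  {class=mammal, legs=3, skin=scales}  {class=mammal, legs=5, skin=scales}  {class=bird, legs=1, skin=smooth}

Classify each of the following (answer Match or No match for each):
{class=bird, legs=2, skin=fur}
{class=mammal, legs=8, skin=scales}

Match, No match

Rule: skin is fur. This holds for each 'Match' example and fails for each 'No match' one.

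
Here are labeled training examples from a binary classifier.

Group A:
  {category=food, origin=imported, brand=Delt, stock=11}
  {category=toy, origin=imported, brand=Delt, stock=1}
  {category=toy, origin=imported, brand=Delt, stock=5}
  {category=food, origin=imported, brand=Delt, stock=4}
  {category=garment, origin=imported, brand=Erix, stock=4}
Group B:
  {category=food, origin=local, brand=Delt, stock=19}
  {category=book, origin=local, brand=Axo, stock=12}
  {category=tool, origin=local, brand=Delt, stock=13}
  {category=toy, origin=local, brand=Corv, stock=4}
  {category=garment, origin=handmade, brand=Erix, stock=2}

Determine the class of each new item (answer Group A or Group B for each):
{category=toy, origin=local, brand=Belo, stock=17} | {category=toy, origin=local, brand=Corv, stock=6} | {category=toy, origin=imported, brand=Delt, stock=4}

All 'Group A' examples share one property — origin is imported — and every 'Group B' example lacks it.
{category=toy, origin=local, brand=Belo, stock=17} — origin is local, hence Group B.
{category=toy, origin=local, brand=Corv, stock=6} — origin is local, hence Group B.
{category=toy, origin=imported, brand=Delt, stock=4} — origin is imported, hence Group A.

Group B, Group B, Group A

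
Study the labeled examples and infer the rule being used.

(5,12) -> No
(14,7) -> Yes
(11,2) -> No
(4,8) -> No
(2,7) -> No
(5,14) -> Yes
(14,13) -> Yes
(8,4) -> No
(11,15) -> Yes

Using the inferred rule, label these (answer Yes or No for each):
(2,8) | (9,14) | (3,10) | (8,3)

No, Yes, No, No

The common property of the 'Yes' items is: sum ≥ 19. No 'No' item has it.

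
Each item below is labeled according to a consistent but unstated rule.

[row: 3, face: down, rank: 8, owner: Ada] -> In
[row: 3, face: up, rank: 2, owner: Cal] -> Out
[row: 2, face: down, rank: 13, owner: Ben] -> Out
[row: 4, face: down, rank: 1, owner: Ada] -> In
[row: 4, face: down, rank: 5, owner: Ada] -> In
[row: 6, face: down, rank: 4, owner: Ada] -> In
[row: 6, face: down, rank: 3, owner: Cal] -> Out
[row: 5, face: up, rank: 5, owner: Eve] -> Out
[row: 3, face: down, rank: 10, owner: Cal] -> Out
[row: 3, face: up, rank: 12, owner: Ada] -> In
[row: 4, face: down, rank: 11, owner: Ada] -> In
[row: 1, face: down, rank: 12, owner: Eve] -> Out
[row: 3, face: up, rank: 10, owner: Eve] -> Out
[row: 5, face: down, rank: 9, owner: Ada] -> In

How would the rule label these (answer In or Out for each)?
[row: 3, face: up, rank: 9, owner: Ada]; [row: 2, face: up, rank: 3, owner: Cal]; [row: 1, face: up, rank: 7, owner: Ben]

The common property of the 'In' items is: owner is Ada. No 'Out' item has it.
[row: 3, face: up, rank: 9, owner: Ada] — owner is Ada, hence In.
[row: 2, face: up, rank: 3, owner: Cal] — owner is Cal, hence Out.
[row: 1, face: up, rank: 7, owner: Ben] — owner is Ben, hence Out.

In, Out, Out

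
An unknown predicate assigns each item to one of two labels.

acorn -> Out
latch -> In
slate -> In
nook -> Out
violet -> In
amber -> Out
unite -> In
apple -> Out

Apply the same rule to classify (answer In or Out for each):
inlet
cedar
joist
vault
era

In, Out, In, In, Out

The classifier is using: contains 't'.
inlet → has 't' → In. cedar → no 't' → Out. joist → has 't' → In. vault → has 't' → In. era → no 't' → Out.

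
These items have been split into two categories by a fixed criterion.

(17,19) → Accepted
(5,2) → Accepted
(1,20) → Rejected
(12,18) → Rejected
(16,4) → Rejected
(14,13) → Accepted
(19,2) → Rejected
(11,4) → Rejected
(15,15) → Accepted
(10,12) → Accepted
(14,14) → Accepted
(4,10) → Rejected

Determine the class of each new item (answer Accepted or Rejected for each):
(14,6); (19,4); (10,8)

Rejected, Rejected, Accepted

A rule that fits every label: |first − second| ≤ 3 — true of each 'Accepted' example, false of each 'Rejected' one.
Rejected: (14,6), since |14−6| = 8.
Rejected: (19,4), since |19−4| = 15.
Accepted: (10,8), since |10−8| = 2.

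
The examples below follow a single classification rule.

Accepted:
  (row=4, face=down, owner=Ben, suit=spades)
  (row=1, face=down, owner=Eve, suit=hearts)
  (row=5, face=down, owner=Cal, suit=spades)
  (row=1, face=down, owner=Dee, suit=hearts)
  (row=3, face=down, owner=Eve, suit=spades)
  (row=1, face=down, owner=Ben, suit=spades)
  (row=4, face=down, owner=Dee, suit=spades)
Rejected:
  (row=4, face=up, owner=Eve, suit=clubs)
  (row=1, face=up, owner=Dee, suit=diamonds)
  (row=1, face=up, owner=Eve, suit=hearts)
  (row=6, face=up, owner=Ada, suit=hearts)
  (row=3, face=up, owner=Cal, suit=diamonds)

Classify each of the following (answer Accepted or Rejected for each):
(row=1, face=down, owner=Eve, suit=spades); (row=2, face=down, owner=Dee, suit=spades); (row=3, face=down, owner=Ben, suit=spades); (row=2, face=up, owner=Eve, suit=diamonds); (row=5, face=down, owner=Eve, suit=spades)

Accepted, Accepted, Accepted, Rejected, Accepted

Checking candidate rules against both groups, what survives is: face is down.
(row=1, face=down, owner=Eve, suit=spades): face is down — meets the rule, so Accepted.
(row=2, face=down, owner=Dee, suit=spades): face is down — meets the rule, so Accepted.
(row=3, face=down, owner=Ben, suit=spades): face is down — meets the rule, so Accepted.
(row=2, face=up, owner=Eve, suit=diamonds): face is up — fails this test, so Rejected.
(row=5, face=down, owner=Eve, suit=spades): face is down — meets the rule, so Accepted.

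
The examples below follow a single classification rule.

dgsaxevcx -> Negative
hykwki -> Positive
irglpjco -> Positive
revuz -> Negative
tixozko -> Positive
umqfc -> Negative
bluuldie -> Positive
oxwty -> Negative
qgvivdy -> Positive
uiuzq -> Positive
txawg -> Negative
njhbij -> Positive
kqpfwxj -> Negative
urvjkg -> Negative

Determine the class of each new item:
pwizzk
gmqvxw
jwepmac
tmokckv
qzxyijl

Positive, Negative, Negative, Negative, Positive

The distinguishing property — contains 'i' — holds for all the 'Positive' cases and none of the 'Negative' cases.
pwizzk: has 'i' — fits, so Positive. gmqvxw: no 'i' — lacks this property, so Negative. jwepmac: no 'i' — lacks this property, so Negative. tmokckv: no 'i' — lacks this property, so Negative. qzxyijl: has 'i' — fits, so Positive.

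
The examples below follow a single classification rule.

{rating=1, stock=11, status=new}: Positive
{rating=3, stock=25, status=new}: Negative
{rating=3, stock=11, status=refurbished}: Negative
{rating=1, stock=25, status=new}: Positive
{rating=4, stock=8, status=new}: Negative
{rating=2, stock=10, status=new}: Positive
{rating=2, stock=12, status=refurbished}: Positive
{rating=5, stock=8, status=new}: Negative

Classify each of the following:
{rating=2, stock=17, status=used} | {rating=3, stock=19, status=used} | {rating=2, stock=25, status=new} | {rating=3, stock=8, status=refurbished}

The distinguishing property — rating ≤ 2 — holds for all the 'Positive' cases and none of the 'Negative' cases.
{rating=2, stock=17, status=used}: rating = 2, matches → Positive.
{rating=3, stock=19, status=used}: rating = 3, lacks this property → Negative.
{rating=2, stock=25, status=new}: rating = 2, matches → Positive.
{rating=3, stock=8, status=refurbished}: rating = 3, lacks this property → Negative.

Positive, Negative, Positive, Negative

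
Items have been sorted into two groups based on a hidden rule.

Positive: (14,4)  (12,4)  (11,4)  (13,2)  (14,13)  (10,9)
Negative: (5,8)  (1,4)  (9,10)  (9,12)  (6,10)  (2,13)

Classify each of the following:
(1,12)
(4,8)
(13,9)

Negative, Negative, Positive

The distinguishing property — first > second — holds for all the 'Positive' cases and none of the 'Negative' cases.
(1,12): 1 < 12, fails the rule → Negative.
(4,8): 4 < 8, fails the rule → Negative.
(13,9): 13 > 9, fits → Positive.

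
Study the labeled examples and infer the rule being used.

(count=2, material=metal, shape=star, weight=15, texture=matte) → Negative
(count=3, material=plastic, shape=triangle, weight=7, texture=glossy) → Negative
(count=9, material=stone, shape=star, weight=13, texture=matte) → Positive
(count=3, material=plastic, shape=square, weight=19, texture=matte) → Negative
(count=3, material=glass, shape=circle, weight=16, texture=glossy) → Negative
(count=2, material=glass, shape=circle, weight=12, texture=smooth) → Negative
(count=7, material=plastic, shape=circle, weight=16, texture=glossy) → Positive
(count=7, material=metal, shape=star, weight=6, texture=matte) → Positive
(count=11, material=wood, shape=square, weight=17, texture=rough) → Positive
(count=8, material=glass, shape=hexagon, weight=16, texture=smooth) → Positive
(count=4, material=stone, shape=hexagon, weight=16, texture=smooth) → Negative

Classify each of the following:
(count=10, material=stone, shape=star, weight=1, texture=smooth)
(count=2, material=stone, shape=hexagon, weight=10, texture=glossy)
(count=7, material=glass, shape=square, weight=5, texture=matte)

The common property of the 'Positive' items is: count ≥ 7. No 'Negative' item has it.
(count=10, material=stone, shape=star, weight=1, texture=smooth): count = 10 — meets the rule, so Positive. (count=2, material=stone, shape=hexagon, weight=10, texture=glossy): count = 2 — fails the rule, so Negative. (count=7, material=glass, shape=square, weight=5, texture=matte): count = 7 — meets the rule, so Positive.

Positive, Negative, Positive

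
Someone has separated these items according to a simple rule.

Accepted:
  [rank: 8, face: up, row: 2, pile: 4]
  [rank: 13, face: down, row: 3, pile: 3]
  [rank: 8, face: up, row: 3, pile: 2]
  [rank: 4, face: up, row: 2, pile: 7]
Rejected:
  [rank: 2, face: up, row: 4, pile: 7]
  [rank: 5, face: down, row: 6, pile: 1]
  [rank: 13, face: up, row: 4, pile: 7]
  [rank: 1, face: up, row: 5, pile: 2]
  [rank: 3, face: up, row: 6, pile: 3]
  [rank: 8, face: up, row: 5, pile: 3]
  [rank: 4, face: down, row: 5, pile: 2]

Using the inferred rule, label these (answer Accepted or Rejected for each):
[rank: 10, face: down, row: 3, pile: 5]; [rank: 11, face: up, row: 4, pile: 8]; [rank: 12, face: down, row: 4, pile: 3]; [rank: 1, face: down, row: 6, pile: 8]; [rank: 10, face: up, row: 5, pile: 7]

Accepted, Rejected, Rejected, Rejected, Rejected

Every 'Accepted' example satisfies: row ≤ 3. None of the 'Rejected' examples do.
[rank: 10, face: down, row: 3, pile: 5]: Accepted (row = 3).
[rank: 11, face: up, row: 4, pile: 8]: Rejected (row = 4).
[rank: 12, face: down, row: 4, pile: 3]: Rejected (row = 4).
[rank: 1, face: down, row: 6, pile: 8]: Rejected (row = 6).
[rank: 10, face: up, row: 5, pile: 7]: Rejected (row = 5).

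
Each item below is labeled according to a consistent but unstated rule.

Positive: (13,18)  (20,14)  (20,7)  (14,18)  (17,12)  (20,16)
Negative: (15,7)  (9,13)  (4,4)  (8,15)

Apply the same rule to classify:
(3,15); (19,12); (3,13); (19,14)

The rule appears to be: sum ≥ 27.

Negative, Positive, Negative, Positive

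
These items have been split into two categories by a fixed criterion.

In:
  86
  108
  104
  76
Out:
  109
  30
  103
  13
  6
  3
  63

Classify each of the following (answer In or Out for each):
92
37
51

In, Out, Out

The distinguishing property — even AND at least 63 — holds for all the 'In' cases and none of the 'Out' cases.
92 → 92 is even, 92 ≥ 63 → In.
37 → 37 is odd, 37 < 63 → Out.
51 → 51 is odd, 51 < 63 → Out.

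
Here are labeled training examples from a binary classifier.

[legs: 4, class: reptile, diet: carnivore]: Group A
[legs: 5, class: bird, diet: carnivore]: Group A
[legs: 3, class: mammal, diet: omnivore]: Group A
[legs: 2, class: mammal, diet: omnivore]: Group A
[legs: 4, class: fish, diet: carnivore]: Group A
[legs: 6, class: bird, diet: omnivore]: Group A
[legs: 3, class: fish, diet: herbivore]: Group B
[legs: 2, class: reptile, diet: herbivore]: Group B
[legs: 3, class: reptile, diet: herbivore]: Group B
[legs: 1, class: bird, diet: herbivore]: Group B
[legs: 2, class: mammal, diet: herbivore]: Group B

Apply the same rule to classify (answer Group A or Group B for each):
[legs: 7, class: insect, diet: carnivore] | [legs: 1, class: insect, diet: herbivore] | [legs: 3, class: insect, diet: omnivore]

Group A, Group B, Group A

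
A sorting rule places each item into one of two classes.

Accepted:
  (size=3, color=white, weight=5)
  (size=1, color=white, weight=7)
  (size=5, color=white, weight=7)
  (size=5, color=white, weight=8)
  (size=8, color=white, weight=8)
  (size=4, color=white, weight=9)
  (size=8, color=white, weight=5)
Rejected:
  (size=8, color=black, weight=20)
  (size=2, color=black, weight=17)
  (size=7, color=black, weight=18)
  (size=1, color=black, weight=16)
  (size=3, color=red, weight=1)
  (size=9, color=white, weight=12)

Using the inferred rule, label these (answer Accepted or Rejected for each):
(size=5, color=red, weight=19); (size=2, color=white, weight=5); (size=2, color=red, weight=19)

The distinguishing property — color is white AND size ≤ 8 — holds for all the 'Accepted' cases and none of the 'Rejected' cases.
(size=5, color=red, weight=19): color is red, size = 5 — lacks this property, so Rejected.
(size=2, color=white, weight=5): color is white, size = 2 — checks out, so Accepted.
(size=2, color=red, weight=19): color is red, size = 2 — lacks this property, so Rejected.

Rejected, Accepted, Rejected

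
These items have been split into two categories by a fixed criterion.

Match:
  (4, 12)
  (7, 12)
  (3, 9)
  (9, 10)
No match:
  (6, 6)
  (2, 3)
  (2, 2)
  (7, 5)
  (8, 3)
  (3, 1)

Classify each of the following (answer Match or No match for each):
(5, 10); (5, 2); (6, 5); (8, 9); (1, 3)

Match, No match, No match, Match, No match

Every 'Match' example satisfies: second ≥ 7. None of the 'No match' examples do.
(5, 10): Match (second 10). (5, 2): No match (second 2). (6, 5): No match (second 5). (8, 9): Match (second 9). (1, 3): No match (second 3).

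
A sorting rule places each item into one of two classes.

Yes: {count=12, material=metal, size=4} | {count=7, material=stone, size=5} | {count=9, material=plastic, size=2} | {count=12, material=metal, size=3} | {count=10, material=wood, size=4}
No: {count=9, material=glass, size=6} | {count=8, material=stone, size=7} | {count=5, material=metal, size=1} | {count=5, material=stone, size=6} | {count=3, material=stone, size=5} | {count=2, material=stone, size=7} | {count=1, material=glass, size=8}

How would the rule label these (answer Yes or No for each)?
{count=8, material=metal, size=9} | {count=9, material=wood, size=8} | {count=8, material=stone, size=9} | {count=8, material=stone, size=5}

No, No, No, Yes

The pattern is that an item is 'Yes' exactly when: count ≥ 7 AND size ≤ 5.
{count=8, material=metal, size=9}: count = 8, size = 9, does not pass → No. {count=9, material=wood, size=8}: count = 9, size = 8, does not pass → No. {count=8, material=stone, size=9}: count = 8, size = 9, does not pass → No. {count=8, material=stone, size=5}: count = 8, size = 5, meets the rule → Yes.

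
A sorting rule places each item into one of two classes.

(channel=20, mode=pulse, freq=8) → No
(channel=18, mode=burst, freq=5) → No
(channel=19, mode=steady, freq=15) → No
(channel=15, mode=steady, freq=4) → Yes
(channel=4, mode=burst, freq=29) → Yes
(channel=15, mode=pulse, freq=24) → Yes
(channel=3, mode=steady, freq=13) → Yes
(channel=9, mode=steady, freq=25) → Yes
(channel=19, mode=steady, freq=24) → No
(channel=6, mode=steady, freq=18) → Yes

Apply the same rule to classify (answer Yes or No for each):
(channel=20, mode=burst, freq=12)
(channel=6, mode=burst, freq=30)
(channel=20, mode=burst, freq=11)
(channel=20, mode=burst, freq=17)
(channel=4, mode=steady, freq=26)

No, Yes, No, No, Yes

The rule appears to be: channel ≤ 15.
(channel=20, mode=burst, freq=12): channel = 20, fails this test → No.
(channel=6, mode=burst, freq=30): channel = 6, satisfies this → Yes.
(channel=20, mode=burst, freq=11): channel = 20, fails this test → No.
(channel=20, mode=burst, freq=17): channel = 20, fails this test → No.
(channel=4, mode=steady, freq=26): channel = 4, satisfies this → Yes.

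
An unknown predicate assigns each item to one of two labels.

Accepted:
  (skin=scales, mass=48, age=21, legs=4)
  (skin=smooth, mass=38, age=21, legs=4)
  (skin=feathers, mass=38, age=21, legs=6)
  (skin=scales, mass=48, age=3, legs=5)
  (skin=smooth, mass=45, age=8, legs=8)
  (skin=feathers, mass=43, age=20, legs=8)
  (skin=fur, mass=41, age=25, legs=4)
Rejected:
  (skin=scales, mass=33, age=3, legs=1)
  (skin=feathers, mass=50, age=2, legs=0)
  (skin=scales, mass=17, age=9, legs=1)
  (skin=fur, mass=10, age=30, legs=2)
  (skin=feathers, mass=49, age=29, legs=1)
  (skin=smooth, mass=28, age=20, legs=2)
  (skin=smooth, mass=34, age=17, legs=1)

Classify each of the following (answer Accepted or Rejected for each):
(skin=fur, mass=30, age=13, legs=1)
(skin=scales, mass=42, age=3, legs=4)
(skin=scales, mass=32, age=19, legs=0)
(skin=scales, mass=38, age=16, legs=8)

Rejected, Accepted, Rejected, Accepted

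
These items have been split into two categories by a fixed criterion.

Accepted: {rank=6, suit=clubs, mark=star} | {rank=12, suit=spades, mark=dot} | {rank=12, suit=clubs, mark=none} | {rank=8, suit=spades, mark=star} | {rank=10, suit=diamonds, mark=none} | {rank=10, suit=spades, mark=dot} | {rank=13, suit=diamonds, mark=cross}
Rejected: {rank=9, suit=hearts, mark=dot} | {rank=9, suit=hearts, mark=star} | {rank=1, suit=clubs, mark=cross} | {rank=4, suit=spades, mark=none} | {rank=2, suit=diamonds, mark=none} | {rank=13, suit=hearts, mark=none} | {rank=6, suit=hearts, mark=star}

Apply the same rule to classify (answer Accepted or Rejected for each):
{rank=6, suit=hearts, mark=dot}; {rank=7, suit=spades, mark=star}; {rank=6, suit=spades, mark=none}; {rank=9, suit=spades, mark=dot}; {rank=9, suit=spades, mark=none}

Rejected, Accepted, Accepted, Accepted, Accepted

One predicate separates the groups cleanly: suit is not hearts AND rank ≥ 6.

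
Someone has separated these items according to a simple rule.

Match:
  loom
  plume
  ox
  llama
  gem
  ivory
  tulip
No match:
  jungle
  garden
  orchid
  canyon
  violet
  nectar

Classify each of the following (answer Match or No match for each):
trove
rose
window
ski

Match, Match, No match, Match

All 'Match' examples share one property — length ≤ 5 — and every 'No match' example lacks it.
Match: trove, since length 5. Match: rose, since length 4. No match: window, since length 6. Match: ski, since length 3.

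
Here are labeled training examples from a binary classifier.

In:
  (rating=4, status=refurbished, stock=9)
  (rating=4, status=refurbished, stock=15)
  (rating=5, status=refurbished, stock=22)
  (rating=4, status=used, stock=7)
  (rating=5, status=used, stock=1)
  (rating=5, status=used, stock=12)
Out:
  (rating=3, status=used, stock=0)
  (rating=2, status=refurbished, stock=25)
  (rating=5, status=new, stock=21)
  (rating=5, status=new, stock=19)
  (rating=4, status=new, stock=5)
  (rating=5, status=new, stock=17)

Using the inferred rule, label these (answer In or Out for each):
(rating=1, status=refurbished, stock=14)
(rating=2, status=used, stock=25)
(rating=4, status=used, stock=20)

The classifier is using: status is not new AND rating ≥ 4.
(rating=1, status=refurbished, stock=14): status is refurbished, rating = 1 — fails this test, so Out. (rating=2, status=used, stock=25): status is used, rating = 2 — fails this test, so Out. (rating=4, status=used, stock=20): status is used, rating = 4 — meets the rule, so In.

Out, Out, In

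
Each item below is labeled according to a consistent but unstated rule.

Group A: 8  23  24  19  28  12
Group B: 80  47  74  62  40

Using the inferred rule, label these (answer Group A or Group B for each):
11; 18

Group A, Group A

Rule: at most 28. This holds for each 'Group A' example and fails for each 'Group B' one.
11: 11 ≤ 28 — has this property, so Group A. 18: 18 ≤ 28 — has this property, so Group A.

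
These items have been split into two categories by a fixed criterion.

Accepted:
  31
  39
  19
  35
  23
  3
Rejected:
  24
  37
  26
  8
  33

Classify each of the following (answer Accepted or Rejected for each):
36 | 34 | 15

Rule: ≡ 3 (mod 4). This holds for each 'Accepted' example and fails for each 'Rejected' one.

Rejected, Rejected, Accepted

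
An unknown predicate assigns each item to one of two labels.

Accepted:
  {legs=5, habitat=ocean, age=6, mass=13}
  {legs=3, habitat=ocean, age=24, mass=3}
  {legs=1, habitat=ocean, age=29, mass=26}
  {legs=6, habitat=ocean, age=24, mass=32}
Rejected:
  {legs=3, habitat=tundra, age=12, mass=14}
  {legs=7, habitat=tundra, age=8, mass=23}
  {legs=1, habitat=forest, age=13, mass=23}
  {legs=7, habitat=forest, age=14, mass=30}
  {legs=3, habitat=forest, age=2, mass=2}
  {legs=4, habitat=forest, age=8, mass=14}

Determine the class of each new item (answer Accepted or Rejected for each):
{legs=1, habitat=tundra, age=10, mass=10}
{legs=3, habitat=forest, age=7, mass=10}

Rejected, Rejected

A rule that fits every label: habitat is ocean — true of each 'Accepted' example, false of each 'Rejected' one.
{legs=1, habitat=tundra, age=10, mass=10} → habitat is tundra → Rejected. {legs=3, habitat=forest, age=7, mass=10} → habitat is forest → Rejected.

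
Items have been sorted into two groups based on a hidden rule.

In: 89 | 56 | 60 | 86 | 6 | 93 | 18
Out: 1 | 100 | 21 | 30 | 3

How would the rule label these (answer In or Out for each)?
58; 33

In, In

One predicate separates the groups cleanly: digit sum ≥ 4.
58 → digit sum 5+8 = 13 → In.
33 → digit sum 3+3 = 6 → In.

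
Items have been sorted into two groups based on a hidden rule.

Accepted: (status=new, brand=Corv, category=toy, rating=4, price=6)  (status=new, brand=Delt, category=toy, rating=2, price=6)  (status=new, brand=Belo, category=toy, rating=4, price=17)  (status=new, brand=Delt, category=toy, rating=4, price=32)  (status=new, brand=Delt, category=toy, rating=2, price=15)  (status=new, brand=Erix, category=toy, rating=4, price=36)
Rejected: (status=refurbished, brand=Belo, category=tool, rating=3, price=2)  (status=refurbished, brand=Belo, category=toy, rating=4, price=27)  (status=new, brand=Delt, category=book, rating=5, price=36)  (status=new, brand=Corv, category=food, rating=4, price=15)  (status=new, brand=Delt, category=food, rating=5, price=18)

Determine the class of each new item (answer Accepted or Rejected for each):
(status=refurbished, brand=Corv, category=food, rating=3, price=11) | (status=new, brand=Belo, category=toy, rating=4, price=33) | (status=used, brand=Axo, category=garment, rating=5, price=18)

The simplest hypothesis consistent with all the labels is: category is toy AND status is new.
(status=refurbished, brand=Corv, category=food, rating=3, price=11) — category is food, status is refurbished, hence Rejected.
(status=new, brand=Belo, category=toy, rating=4, price=33) — category is toy, status is new, hence Accepted.
(status=used, brand=Axo, category=garment, rating=5, price=18) — category is garment, status is used, hence Rejected.

Rejected, Accepted, Rejected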